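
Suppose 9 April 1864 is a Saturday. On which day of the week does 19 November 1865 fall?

Sunday

Day-of-year of April 9, 1864: 100.
Day-of-year of November 19, 1865: 323.
1864 has 366 days, so 366 − 100 = 266 days remain in 1864.
Total: 266 + 323 = 589 days.
589 mod 7 = 1, so 1 day after Saturday is Sunday.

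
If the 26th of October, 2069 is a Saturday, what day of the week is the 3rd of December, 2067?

Count forward from the earlier date (December 3, 2067) to the later (October 26, 2069):
Day-of-year of December 3, 2067: 337.
Day-of-year of October 26, 2069: 299.
2067 has 365 days, so 365 − 337 = 28 days remain in 2067.
Full years: 2068: 366. Sum = 366.
Total: 28 + 366 + 299 = 693 days.
693 is a multiple of 7, so the 3rd of December, 2067 falls on the same weekday: Saturday.

Saturday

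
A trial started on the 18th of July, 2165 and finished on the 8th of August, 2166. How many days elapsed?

386

Day-of-year of July 18, 2165: 199.
Day-of-year of August 8, 2166: 220.
2165 has 365 days, so 365 − 199 = 166 days remain in 2165.
Total: 166 + 220 = 386 days.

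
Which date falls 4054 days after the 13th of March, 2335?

the 18th of April, 2346

Count 4054 days after March 13, 2335:
Day-of-year of March 13, 2335: 72.
Day-of-year of April 18, 2346: 108.
2335 has 365 days, so 365 − 72 = 293 days remain in 2335.
Full years 2336–2345: 7 common + 3 leap = 7×365 + 3×366 = 3653 days.
Total: 293 + 3653 + 108 = 4054 days.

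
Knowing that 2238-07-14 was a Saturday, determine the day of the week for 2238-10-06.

Saturday

July 2238: 31 − 14 = 17 days remain.
Then August (31), September (30): 31 + 30 = 61 days.
October 1–6, 2238: 6 days.
Total: 17 + 61 + 6 = 84 days.
84 is a multiple of 7, so 2238-10-06 falls on the same weekday: Saturday.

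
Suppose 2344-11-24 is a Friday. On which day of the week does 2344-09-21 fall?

Thursday

Count forward from the earlier date (September 21, 2344) to the later (November 24, 2344):
September 2344: 30 − 21 = 9 days remain.
Then October (31): 31 days.
November 1–24, 2344: 24 days.
Total: 9 + 31 + 24 = 64 days.
64 mod 7 = 1, so 1 day before Friday is Thursday.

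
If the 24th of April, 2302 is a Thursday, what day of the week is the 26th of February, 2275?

Count forward from the earlier date (February 26, 2275) to the later (April 24, 2302):
Day-of-year of February 26, 2275: 57.
Day-of-year of April 24, 2302: 114.
2275 has 365 days, so 365 − 57 = 308 days remain in 2275.
Full years 2276–2301: 20 common + 6 leap = 20×365 + 6×366 = 9496 days.
Total: 308 + 9496 + 114 = 9918 days.
9918 mod 7 = 6, so 6 days before Thursday is Friday.

Friday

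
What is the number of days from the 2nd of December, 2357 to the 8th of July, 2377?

From December 2, 2357 to December 2, 2376: 19 years, of which 5 contain a Feb 29 — 14×365 + 5×366 = 6940 days.
December 2376: 31 − 2 = 29 days remain.
Then January (31), February 2377 (28), March (31), April (30), May (31), June (30): 31 + 28 + 31 + 30 + 31 + 30 = 181 days.
July 1–8, 2377: 8 days.
Residual: 218 days.
Total: 7158 days.

7158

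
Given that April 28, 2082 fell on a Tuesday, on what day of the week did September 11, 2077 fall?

Saturday

Count forward from the earlier date (September 11, 2077) to the later (April 28, 2082):
September 11, 2077 → September 11, 2078: 365 days.
September 11, 2078 → September 11, 2079: 365 days.
September 11, 2079 → September 11, 2080: 366 days (2080 is a leap year).
September 11, 2080 → September 11, 2081: 365 days.
September 2081: 30 − 11 = 19 days remain.
Then October (31), November (30), December (31), January (31), February 2082 (28), March (31): 31 + 30 + 31 + 31 + 28 + 31 = 182 days.
April 1–28, 2082: 28 days.
Residual: 229 days.
Total: 1690 days.
1690 mod 7 = 3, so 3 days before Tuesday is Saturday.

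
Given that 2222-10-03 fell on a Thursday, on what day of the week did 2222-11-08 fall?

October 2222: 31 − 3 = 28 days remain.
November 1–8, 2222: 8 days.
Total: 28 + 8 = 36 days.
36 mod 7 = 1, so 1 day after Thursday is Friday.

Friday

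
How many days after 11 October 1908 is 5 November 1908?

October 1908: 31 − 11 = 20 days remain.
November 1–5, 1908: 5 days.
Total: 20 + 5 = 25 days.

25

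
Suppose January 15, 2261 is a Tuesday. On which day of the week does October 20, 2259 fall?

Thursday

Count forward from the earlier date (October 20, 2259) to the later (January 15, 2261):
October 2259: 31 − 20 = 11 days remain.
Then 14 full months totalling 427 days.
January 1–15, 2261: 15 days.
Total: 11 + 427 + 15 = 453 days.
453 mod 7 = 5, so 5 days before Tuesday is Thursday.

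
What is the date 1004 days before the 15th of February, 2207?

the 17th of May, 2204

Count 1004 days before February 15, 2207:
Day-of-year of May 17, 2204: 138.
Day-of-year of February 15, 2207: 46.
2204 has 366 days, so 366 − 138 = 228 days remain in 2204.
Full years: 2205: 365; 2206: 365. Sum = 730.
Total: 228 + 730 + 46 = 1004 days.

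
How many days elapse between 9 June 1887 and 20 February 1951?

23266

Day-of-year of June 9, 1887: 160.
Day-of-year of February 20, 1951: 51.
1887 has 365 days, so 365 − 160 = 205 days remain in 1887.
Full years 1888–1950: 48 common + 15 leap = 48×365 + 15×366 = 23010 days.
Total: 205 + 23010 + 51 = 23266 days.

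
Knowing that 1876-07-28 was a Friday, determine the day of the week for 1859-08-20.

Count forward from the earlier date (August 20, 1859) to the later (July 28, 1876):
From August 20, 1859 to August 20, 1875: 16 years, of which 4 contain a Feb 29 — 12×365 + 4×366 = 5844 days.
August 1875: 31 − 20 = 11 days remain.
Then 10 full months totalling 304 days.
July 1–28, 1876: 28 days.
Residual: 343 days.
Total: 6187 days.
6187 mod 7 = 6, so 6 days before Friday is Saturday.

Saturday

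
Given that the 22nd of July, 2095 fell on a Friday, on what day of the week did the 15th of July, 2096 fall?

Sunday

July 2095: 31 − 22 = 9 days remain.
Then 11 full months totalling 335 days.
July 1–15, 2096: 15 days.
Total: 9 + 335 + 15 = 359 days.
359 mod 7 = 2, so 2 days after Friday is Sunday.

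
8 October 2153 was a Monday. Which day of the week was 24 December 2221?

Day-of-year of October 8, 2153: 281.
Day-of-year of December 24, 2221: 358.
2153 has 365 days, so 365 − 281 = 84 days remain in 2153.
Full years 2154–2220: 51 common + 16 leap = 51×365 + 16×366 = 24471 days.
Total: 84 + 24471 + 358 = 24913 days.
24913 is a multiple of 7, so 24 December 2221 falls on the same weekday: Monday.

Monday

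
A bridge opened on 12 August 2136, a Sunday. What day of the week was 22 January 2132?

Count forward from the earlier date (January 22, 2132) to the later (August 12, 2136):
January 22, 2132 → January 22, 2133: 366 days (2132 is a leap year).
January 22, 2133 → January 22, 2134: 365 days.
January 22, 2134 → January 22, 2135: 365 days.
January 22, 2135 → January 22, 2136: 365 days.
January 2136: 31 − 22 = 9 days remain.
Then February 2136 (29), March (31), April (30), May (31), June (30), July (31): 29 + 31 + 30 + 31 + 30 + 31 = 182 days.
August 1–12, 2136: 12 days.
Residual: 203 days.
Total: 1664 days.
1664 mod 7 = 5, so 5 days before Sunday is Tuesday.

Tuesday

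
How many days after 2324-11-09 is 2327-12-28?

1144

November 9, 2324 → November 9, 2325: 365 days.
November 9, 2325 → November 9, 2326: 365 days.
November 9, 2326 → November 9, 2327: 365 days.
November 2327: 30 − 9 = 21 days remain.
December 1–28, 2327: 28 days.
Residual: 49 days.
Total: 1144 days.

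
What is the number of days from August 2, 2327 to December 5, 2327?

August 2327: 31 − 2 = 29 days remain.
Then September (30), October (31), November (30): 30 + 31 + 30 = 91 days.
December 1–5, 2327: 5 days.
Total: 29 + 91 + 5 = 125 days.

125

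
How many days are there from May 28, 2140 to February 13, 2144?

1356

Day-of-year of May 28, 2140: 149.
Day-of-year of February 13, 2144: 44.
2140 has 366 days, so 366 − 149 = 217 days remain in 2140.
Full years: 2141: 365; 2142: 365; 2143: 365. Sum = 1095.
Total: 217 + 1095 + 44 = 1356 days.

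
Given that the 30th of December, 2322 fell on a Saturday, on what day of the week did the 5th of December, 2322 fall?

Count forward from the earlier date (December 5, 2322) to the later (December 30, 2322):
Within December 2322: 30 − 5 = 25 days.
25 mod 7 = 4, so 4 days before Saturday is Tuesday.

Tuesday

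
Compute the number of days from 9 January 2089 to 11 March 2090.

426

January 9, 2089 → January 9, 2090: 365 days.
January 2090: 31 − 9 = 22 days remain.
Then February 2090 (28): 28 days.
March 1–11, 2090: 11 days.
Residual: 61 days.
Total: 426 days.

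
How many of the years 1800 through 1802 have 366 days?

Years divisible by 4 in [1800, 1802]: 1800.
Of these, 1800 is divisible by 100 but not 400, so not leap.
Leap years: 1 − 1 = 0.

0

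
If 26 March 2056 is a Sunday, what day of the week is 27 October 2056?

March 2056: 31 − 26 = 5 days remain.
Then April (30), May (31), June (30), July (31), August (31), September (30): 30 + 31 + 30 + 31 + 31 + 30 = 183 days.
October 1–27, 2056: 27 days.
Total: 5 + 183 + 27 = 215 days.
215 mod 7 = 5, so 5 days after Sunday is Friday.

Friday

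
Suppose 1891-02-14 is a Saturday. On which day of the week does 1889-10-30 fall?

Wednesday

Count forward from the earlier date (October 30, 1889) to the later (February 14, 1891):
October 30, 1889 → October 30, 1890: 365 days.
October 1890: 31 − 30 = 1 day remains.
Then November (30), December (31), January (31): 30 + 31 + 31 = 92 days.
February 1–14, 1891: 14 days (1891 is not a leap year).
Residual: 107 days.
Total: 472 days.
472 mod 7 = 3, so 3 days before Saturday is Wednesday.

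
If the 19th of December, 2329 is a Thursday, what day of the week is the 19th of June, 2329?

Count forward from the earlier date (June 19, 2329) to the later (December 19, 2329):
June 2329: 30 − 19 = 11 days remain.
Then July (31), August (31), September (30), October (31), November (30): 31 + 31 + 30 + 31 + 30 = 153 days.
December 1–19, 2329: 19 days.
Total: 11 + 153 + 19 = 183 days.
183 mod 7 = 1, so 1 day before Thursday is Wednesday.

Wednesday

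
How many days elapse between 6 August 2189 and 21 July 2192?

1080

August 6, 2189 → August 6, 2190: 365 days.
August 6, 2190 → August 6, 2191: 365 days.
August 2191: 31 − 6 = 25 days remain.
Then 10 full months totalling 304 days.
July 1–21, 2192: 21 days.
Residual: 350 days.
Total: 1080 days.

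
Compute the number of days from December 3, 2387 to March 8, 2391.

1191

December 3, 2387 → December 3, 2388: 366 days (2388 is a leap year).
December 3, 2388 → December 3, 2389: 365 days.
December 3, 2389 → December 3, 2390: 365 days.
December 2390: 31 − 3 = 28 days remain.
Then January (31), February 2391 (28): 31 + 28 = 59 days.
March 1–8, 2391: 8 days.
Residual: 95 days.
Total: 1191 days.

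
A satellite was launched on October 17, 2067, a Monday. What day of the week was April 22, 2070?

October 17, 2067 → October 17, 2068: 366 days (2068 is a leap year).
October 17, 2068 → October 17, 2069: 365 days.
October 2069: 31 − 17 = 14 days remain.
Then November (30), December (31), January (31), February 2070 (28), March (31): 30 + 31 + 31 + 28 + 31 = 151 days.
April 1–22, 2070: 22 days.
Residual: 187 days.
Total: 918 days.
918 mod 7 = 1, so 1 day after Monday is Tuesday.

Tuesday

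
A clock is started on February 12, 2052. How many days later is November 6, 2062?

Day-of-year of February 12, 2052: 43.
Day-of-year of November 6, 2062: 310.
2052 has 366 days, so 366 − 43 = 323 days remain in 2052.
Full years 2053–2061: 7 common + 2 leap = 7×365 + 2×366 = 3287 days.
Total: 323 + 3287 + 310 = 3920 days.

3920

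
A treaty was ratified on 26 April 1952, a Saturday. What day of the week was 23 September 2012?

From April 26, 1952 to April 26, 2012: 60 years, of which 15 contain a Feb 29 — 45×365 + 15×366 = 21915 days.
(2000 is a leap year (divisible by 400).)
April 2012: 30 − 26 = 4 days remain.
Then May (31), June (30), July (31), August (31): 31 + 30 + 31 + 31 = 123 days.
September 1–23, 2012: 23 days.
Residual: 150 days.
Total: 22065 days.
22065 mod 7 = 1, so 1 day after Saturday is Sunday.

Sunday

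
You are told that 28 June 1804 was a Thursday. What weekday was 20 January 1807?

June 28, 1804 → June 28, 1805: 365 days.
June 28, 1805 → June 28, 1806: 365 days.
June 1806: 30 − 28 = 2 days remain.
Then July (31), August (31), September (30), October (31), November (30), December (31): 31 + 31 + 30 + 31 + 30 + 31 = 184 days.
January 1–20, 1807: 20 days.
Residual: 206 days.
Total: 936 days.
936 mod 7 = 5, so 5 days after Thursday is Tuesday.

Tuesday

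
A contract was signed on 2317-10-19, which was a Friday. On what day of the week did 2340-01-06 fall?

Saturday

Day-of-year of October 19, 2317: 292.
Day-of-year of January 6, 2340: 6.
2317 has 365 days, so 365 − 292 = 73 days remain in 2317.
Full years 2318–2339: 17 common + 5 leap = 17×365 + 5×366 = 8035 days.
Total: 73 + 8035 + 6 = 8114 days.
8114 mod 7 = 1, so 1 day after Friday is Saturday.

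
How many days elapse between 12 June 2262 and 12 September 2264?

823

Day-of-year of June 12, 2262: 163.
Day-of-year of September 12, 2264: 256.
2262 has 365 days, so 365 − 163 = 202 days remain in 2262.
Full years: 2263: 365. Sum = 365.
Total: 202 + 365 + 256 = 823 days.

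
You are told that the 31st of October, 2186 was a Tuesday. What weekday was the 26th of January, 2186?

Thursday

Count forward from the earlier date (January 26, 2186) to the later (October 31, 2186):
January 2186: 31 − 26 = 5 days remain.
Then February 2186 (28), March (31), April (30), May (31), June (30), July (31), August (31), September (30): 28 + 31 + 30 + 31 + 30 + 31 + 31 + 30 = 242 days.
October 1–31, 2186: 31 days.
Total: 5 + 242 + 31 = 278 days.
278 mod 7 = 5, so 5 days before Tuesday is Thursday.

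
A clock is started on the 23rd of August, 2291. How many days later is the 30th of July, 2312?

7646

Day-of-year of August 23, 2291: 235.
Day-of-year of July 30, 2312: 212.
2291 has 365 days, so 365 − 235 = 130 days remain in 2291.
Full years 2292–2311: 16 common + 4 leap = 16×365 + 4×366 = 7304 days.
Total: 130 + 7304 + 212 = 7646 days.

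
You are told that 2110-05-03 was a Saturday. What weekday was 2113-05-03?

May 3, 2110 → May 3, 2111: 365 days.
May 3, 2111 → May 3, 2112: 366 days (2112 is a leap year).
May 3, 2112 → May 3, 2113: 365 days.
Total: 1096 days.
1096 mod 7 = 4, so 4 days after Saturday is Wednesday.

Wednesday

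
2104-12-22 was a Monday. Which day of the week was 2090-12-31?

Count forward from the earlier date (December 31, 2090) to the later (December 22, 2104):
From December 31, 2090 to December 31, 2103: 13 years, of which 2 contain a Feb 29 — 11×365 + 2×366 = 4747 days.
(2100 is not a leap year (divisible by 100 but not 400).)
December 2103: 31 − 31 = 0 days remain.
Then 11 full months totalling 335 days.
December 1–22, 2104: 22 days.
Residual: 357 days.
Total: 5104 days.
5104 mod 7 = 1, so 1 day before Monday is Sunday.

Sunday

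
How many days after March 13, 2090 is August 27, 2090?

167

March 2090: 31 − 13 = 18 days remain.
Then April (30), May (31), June (30), July (31): 30 + 31 + 30 + 31 = 122 days.
August 1–27, 2090: 27 days.
Total: 18 + 122 + 27 = 167 days.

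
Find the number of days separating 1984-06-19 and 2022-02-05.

13745

From June 19, 1984 to June 19, 2021: 37 years, of which 9 contain a Feb 29 — 28×365 + 9×366 = 13514 days.
(2000 is a leap year (divisible by 400).)
June 2021: 30 − 19 = 11 days remain.
Then July (31), August (31), September (30), October (31), November (30), December (31), January (31): 31 + 31 + 30 + 31 + 30 + 31 + 31 = 215 days.
February 1–5, 2022: 5 days (2022 is not a leap year).
Residual: 231 days.
Total: 13745 days.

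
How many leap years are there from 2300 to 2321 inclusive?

5

Years divisible by 4 in [2300, 2321]: 2300, 2304, 2308, 2312, 2316, 2320.
Of these, 2300 is divisible by 100 but not 400, so not leap.
Leap years: 6 − 1 = 5.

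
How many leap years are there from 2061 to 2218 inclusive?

37

Years divisible by 4: 2064, 2068, …, 2216 — 39 in all.
Of these, 2100, 2200 are divisible by 100 but not 400, so not leap.
Leap years: 39 − 2 = 37.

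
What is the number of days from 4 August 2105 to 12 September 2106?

404

August 4, 2105 → August 4, 2106: 365 days.
August 2106: 31 − 4 = 27 days remain.
September 1–12, 2106: 12 days.
Residual: 39 days.
Total: 404 days.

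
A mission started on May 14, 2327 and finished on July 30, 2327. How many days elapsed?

May 2327: 31 − 14 = 17 days remain.
Then June (30): 30 days.
July 1–30, 2327: 30 days.
Total: 17 + 30 + 30 = 77 days.

77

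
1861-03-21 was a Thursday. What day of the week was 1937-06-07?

Day-of-year of March 21, 1861: 80.
Day-of-year of June 7, 1937: 158.
1861 has 365 days, so 365 − 80 = 285 days remain in 1861.
Full years 1862–1936: 57 common + 18 leap = 57×365 + 18×366 = 27393 days.
Total: 285 + 27393 + 158 = 27836 days.
27836 mod 7 = 4, so 4 days after Thursday is Monday.

Monday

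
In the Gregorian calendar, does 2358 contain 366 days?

No

2358 is not a leap year.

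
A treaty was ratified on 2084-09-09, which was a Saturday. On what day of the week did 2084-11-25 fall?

Saturday

September 2084: 30 − 9 = 21 days remain.
Then October (31): 31 days.
November 1–25, 2084: 25 days.
Total: 21 + 31 + 25 = 77 days.
77 is a multiple of 7, so 2084-11-25 falls on the same weekday: Saturday.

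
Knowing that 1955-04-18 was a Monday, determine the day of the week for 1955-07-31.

April 1955: 30 − 18 = 12 days remain.
Then May (31), June (30): 31 + 30 = 61 days.
July 1–31, 1955: 31 days.
Total: 12 + 61 + 31 = 104 days.
104 mod 7 = 6, so 6 days after Monday is Sunday.

Sunday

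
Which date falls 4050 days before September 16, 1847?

August 14, 1836

Count 4050 days before September 16, 1847:
Day-of-year of August 14, 1836: 227.
Day-of-year of September 16, 1847: 259.
1836 has 366 days, so 366 − 227 = 139 days remain in 1836.
Full years 1837–1846: 8 common + 2 leap = 8×365 + 2×366 = 3652 days.
Total: 139 + 3652 + 259 = 4050 days.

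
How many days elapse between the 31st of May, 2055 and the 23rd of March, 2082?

9793

From May 31, 2055 to May 31, 2081: 26 years, of which 7 contain a Feb 29 — 19×365 + 7×366 = 9497 days.
May 2081: 31 − 31 = 0 days remain.
Then 9 full months totalling 273 days.
March 1–23, 2082: 23 days.
Residual: 296 days.
Total: 9793 days.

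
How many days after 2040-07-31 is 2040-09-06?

37

July 2040: 31 − 31 = 0 days remain.
Then August (31): 31 days.
September 1–6, 2040: 6 days.
Total: 0 + 31 + 6 = 37 days.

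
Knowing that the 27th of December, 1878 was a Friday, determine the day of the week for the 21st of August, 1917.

Tuesday

Day-of-year of December 27, 1878: 361.
Day-of-year of August 21, 1917: 233.
1878 has 365 days, so 365 − 361 = 4 days remain in 1878.
Full years 1879–1916: 29 common + 9 leap = 29×365 + 9×366 = 13879 days.
Total: 4 + 13879 + 233 = 14116 days.
14116 mod 7 = 4, so 4 days after Friday is Tuesday.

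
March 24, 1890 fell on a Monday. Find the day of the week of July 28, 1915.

Day-of-year of March 24, 1890: 83.
Day-of-year of July 28, 1915: 209.
1890 has 365 days, so 365 − 83 = 282 days remain in 1890.
Full years 1891–1914: 19 common + 5 leap = 19×365 + 5×366 = 8765 days.
Total: 282 + 8765 + 209 = 9256 days.
9256 mod 7 = 2, so 2 days after Monday is Wednesday.

Wednesday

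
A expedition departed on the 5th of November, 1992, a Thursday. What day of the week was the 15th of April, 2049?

Thursday

From November 5, 1992 to November 5, 2048: 56 years, of which 14 contain a Feb 29 — 42×365 + 14×366 = 20454 days.
(2000 is a leap year (divisible by 400).)
November 2048: 30 − 5 = 25 days remain.
Then December (31), January (31), February 2049 (28), March (31): 31 + 31 + 28 + 31 = 121 days.
April 1–15, 2049: 15 days.
Residual: 161 days.
Total: 20615 days.
20615 is a multiple of 7, so the 15th of April, 2049 falls on the same weekday: Thursday.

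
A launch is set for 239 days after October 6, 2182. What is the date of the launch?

June 2, 2183

Count 239 days after October 6, 2182:
October 2182: 31 − 6 = 25 days remain.
Then November (30), December (31), January (31), February 2183 (28), March (31), April (30), May (31): 30 + 31 + 31 + 28 + 31 + 30 + 31 = 212 days.
June 1–2, 2183: 2 days.
Total: 25 + 212 + 2 = 239 days.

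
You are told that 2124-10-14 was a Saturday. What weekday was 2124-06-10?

Saturday

Count forward from the earlier date (June 10, 2124) to the later (October 14, 2124):
June 2124: 30 − 10 = 20 days remain.
Then July (31), August (31), September (30): 31 + 31 + 30 = 92 days.
October 1–14, 2124: 14 days.
Total: 20 + 92 + 14 = 126 days.
126 is a multiple of 7, so 2124-06-10 falls on the same weekday: Saturday.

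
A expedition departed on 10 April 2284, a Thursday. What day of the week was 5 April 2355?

Tuesday

From April 10, 2284 to April 10, 2354: 70 years, of which 16 contain a Feb 29 — 54×365 + 16×366 = 25566 days.
(2300 is not a leap year (divisible by 100 but not 400).)
April 2354: 30 − 10 = 20 days remain.
Then 11 full months totalling 335 days.
April 1–5, 2355: 5 days.
Residual: 360 days.
Total: 25926 days.
25926 mod 7 = 5, so 5 days after Thursday is Tuesday.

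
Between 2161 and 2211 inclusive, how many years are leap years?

Years divisible by 4 in [2161, 2211]: 2164, 2168, 2172, 2176, 2180, 2184, 2188, 2192, 2196, 2200, 2204, 2208.
Of these, 2200 is divisible by 100 but not 400, so not leap.
Leap years: 12 − 1 = 11.

11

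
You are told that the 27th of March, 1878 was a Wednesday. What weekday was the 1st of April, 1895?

Day-of-year of March 27, 1878: 86.
Day-of-year of April 1, 1895: 91.
1878 has 365 days, so 365 − 86 = 279 days remain in 1878.
Full years 1879–1894: 12 common + 4 leap = 12×365 + 4×366 = 5844 days.
Total: 279 + 5844 + 91 = 6214 days.
6214 mod 7 = 5, so 5 days after Wednesday is Monday.

Monday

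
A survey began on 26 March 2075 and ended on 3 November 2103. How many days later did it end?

10448

From March 26, 2075 to March 26, 2103: 28 years, of which 6 contain a Feb 29 — 22×365 + 6×366 = 10226 days.
(2100 is not a leap year (divisible by 100 but not 400).)
March 2103: 31 − 26 = 5 days remain.
Then April (30), May (31), June (30), July (31), August (31), September (30), October (31): 30 + 31 + 30 + 31 + 31 + 30 + 31 = 214 days.
November 1–3, 2103: 3 days.
Residual: 222 days.
Total: 10448 days.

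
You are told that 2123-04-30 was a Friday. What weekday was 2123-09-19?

April 2123: 30 − 30 = 0 days remain.
Then May (31), June (30), July (31), August (31): 31 + 30 + 31 + 31 = 123 days.
September 1–19, 2123: 19 days.
Total: 0 + 123 + 19 = 142 days.
142 mod 7 = 2, so 2 days after Friday is Sunday.

Sunday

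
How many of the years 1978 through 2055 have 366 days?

19

Years divisible by 4: 1980, 1984, …, 2052 — 19 in all.
2000 is divisible by 400, so still leap.
No century exceptions apply. Count: 19.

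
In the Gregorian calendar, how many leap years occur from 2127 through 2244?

29

Years divisible by 4: 2128, 2132, …, 2244 — 30 in all.
Of these, 2200 is divisible by 100 but not 400, so not leap.
Leap years: 30 − 1 = 29.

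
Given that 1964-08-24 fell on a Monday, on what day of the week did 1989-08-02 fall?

Wednesday

Day-of-year of August 24, 1964: 237.
Day-of-year of August 2, 1989: 214.
1964 has 366 days, so 366 − 237 = 129 days remain in 1964.
Full years 1965–1988: 18 common + 6 leap = 18×365 + 6×366 = 8766 days.
Total: 129 + 8766 + 214 = 9109 days.
9109 mod 7 = 2, so 2 days after Monday is Wednesday.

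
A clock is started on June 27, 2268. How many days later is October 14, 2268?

109

June 2268: 30 − 27 = 3 days remain.
Then July (31), August (31), September (30): 31 + 31 + 30 = 92 days.
October 1–14, 2268: 14 days.
Total: 3 + 92 + 14 = 109 days.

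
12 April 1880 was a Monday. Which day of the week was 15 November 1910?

From April 12, 1880 to April 12, 1910: 30 years, of which 6 contain a Feb 29 — 24×365 + 6×366 = 10956 days.
(1900 is not a leap year (divisible by 100 but not 400).)
April 1910: 30 − 12 = 18 days remain.
Then May (31), June (30), July (31), August (31), September (30), October (31): 31 + 30 + 31 + 31 + 30 + 31 = 184 days.
November 1–15, 1910: 15 days.
Residual: 217 days.
Total: 11173 days.
11173 mod 7 = 1, so 1 day after Monday is Tuesday.

Tuesday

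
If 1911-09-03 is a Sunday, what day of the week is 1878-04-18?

Thursday

Count forward from the earlier date (April 18, 1878) to the later (September 3, 1911):
From April 18, 1878 to April 18, 1911: 33 years, of which 7 contain a Feb 29 — 26×365 + 7×366 = 12052 days.
(1900 is not a leap year (divisible by 100 but not 400).)
April 1911: 30 − 18 = 12 days remain.
Then May (31), June (30), July (31), August (31): 31 + 30 + 31 + 31 = 123 days.
September 1–3, 1911: 3 days.
Residual: 138 days.
Total: 12190 days.
12190 mod 7 = 3, so 3 days before Sunday is Thursday.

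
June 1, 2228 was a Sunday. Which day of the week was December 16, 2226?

Count forward from the earlier date (December 16, 2226) to the later (June 1, 2228):
December 16, 2226 → December 16, 2227: 365 days.
December 2227: 31 − 16 = 15 days remain.
Then January (31), February 2228 (29), March (31), April (30), May (31): 31 + 29 + 31 + 30 + 31 = 152 days.
June 1, 2228: 1 day.
Residual: 168 days.
Total: 533 days.
533 mod 7 = 1, so 1 day before Sunday is Saturday.

Saturday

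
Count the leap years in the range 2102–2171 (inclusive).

Years divisible by 4: 2104, 2108, …, 2168 — 17 in all.
No century exceptions apply. Count: 17.

17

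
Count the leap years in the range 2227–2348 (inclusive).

30

Years divisible by 4: 2228, 2232, …, 2348 — 31 in all.
Of these, 2300 is divisible by 100 but not 400, so not leap.
Leap years: 31 − 1 = 30.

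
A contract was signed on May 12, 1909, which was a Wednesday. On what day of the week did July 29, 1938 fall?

Friday

Day-of-year of May 12, 1909: 132.
Day-of-year of July 29, 1938: 210.
1909 has 365 days, so 365 − 132 = 233 days remain in 1909.
Full years 1910–1937: 21 common + 7 leap = 21×365 + 7×366 = 10227 days.
Total: 233 + 10227 + 210 = 10670 days.
10670 mod 7 = 2, so 2 days after Wednesday is Friday.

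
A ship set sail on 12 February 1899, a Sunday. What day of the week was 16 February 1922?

Day-of-year of February 12, 1899: 43.
Day-of-year of February 16, 1922: 47.
1899 has 365 days, so 365 − 43 = 322 days remain in 1899.
Full years 1900–1921: 17 common + 5 leap = 17×365 + 5×366 = 8035 days.
Total: 322 + 8035 + 47 = 8404 days.
8404 mod 7 = 4, so 4 days after Sunday is Thursday.

Thursday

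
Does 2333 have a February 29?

No

2333 is not a leap year.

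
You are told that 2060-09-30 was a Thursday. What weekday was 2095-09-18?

Sunday

Day-of-year of September 30, 2060: 274.
Day-of-year of September 18, 2095: 261.
2060 has 366 days, so 366 − 274 = 92 days remain in 2060.
Full years 2061–2094: 26 common + 8 leap = 26×365 + 8×366 = 12418 days.
Total: 92 + 12418 + 261 = 12771 days.
12771 mod 7 = 3, so 3 days after Thursday is Sunday.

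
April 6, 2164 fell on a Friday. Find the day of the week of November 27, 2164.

April 2164: 30 − 6 = 24 days remain.
Then May (31), June (30), July (31), August (31), September (30), October (31): 31 + 30 + 31 + 31 + 30 + 31 = 184 days.
November 1–27, 2164: 27 days.
Total: 24 + 184 + 27 = 235 days.
235 mod 7 = 4, so 4 days after Friday is Tuesday.

Tuesday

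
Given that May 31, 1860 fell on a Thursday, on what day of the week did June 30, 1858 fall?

Wednesday

Count forward from the earlier date (June 30, 1858) to the later (May 31, 1860):
Day-of-year of June 30, 1858: 181.
Day-of-year of May 31, 1860: 152.
1858 has 365 days, so 365 − 181 = 184 days remain in 1858.
Full years: 1859: 365. Sum = 365.
Total: 184 + 365 + 152 = 701 days.
701 mod 7 = 1, so 1 day before Thursday is Wednesday.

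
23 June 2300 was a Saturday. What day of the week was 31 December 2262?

Wednesday

Count forward from the earlier date (December 31, 2262) to the later (June 23, 2300):
Day-of-year of December 31, 2262: 365.
Day-of-year of June 23, 2300: 174.
2262 has 365 days, so 365 − 365 = 0 days remain in 2262.
Full years 2263–2299: 28 common + 9 leap = 28×365 + 9×366 = 13514 days.
Total: 0 + 13514 + 174 = 13688 days.
13688 mod 7 = 3, so 3 days before Saturday is Wednesday.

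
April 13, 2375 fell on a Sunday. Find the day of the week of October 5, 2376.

April 13, 2375 → April 13, 2376: 366 days (2376 is a leap year).
April 2376: 30 − 13 = 17 days remain.
Then May (31), June (30), July (31), August (31), September (30): 31 + 30 + 31 + 31 + 30 = 153 days.
October 1–5, 2376: 5 days.
Residual: 175 days.
Total: 541 days.
541 mod 7 = 2, so 2 days after Sunday is Tuesday.

Tuesday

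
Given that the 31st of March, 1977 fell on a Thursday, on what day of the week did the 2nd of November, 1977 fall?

March 1977: 31 − 31 = 0 days remain.
Then April (30), May (31), June (30), July (31), August (31), September (30), October (31): 30 + 31 + 30 + 31 + 31 + 30 + 31 = 214 days.
November 1–2, 1977: 2 days.
Total: 0 + 214 + 2 = 216 days.
216 mod 7 = 6, so 6 days after Thursday is Wednesday.

Wednesday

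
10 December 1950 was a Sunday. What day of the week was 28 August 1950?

Count forward from the earlier date (August 28, 1950) to the later (December 10, 1950):
August 1950: 31 − 28 = 3 days remain.
Then September (30), October (31), November (30): 30 + 31 + 30 = 91 days.
December 1–10, 1950: 10 days.
Total: 3 + 91 + 10 = 104 days.
104 mod 7 = 6, so 6 days before Sunday is Monday.

Monday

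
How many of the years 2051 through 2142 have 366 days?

22

Years divisible by 4: 2052, 2056, …, 2140 — 23 in all.
Of these, 2100 is divisible by 100 but not 400, so not leap.
Leap years: 23 − 1 = 22.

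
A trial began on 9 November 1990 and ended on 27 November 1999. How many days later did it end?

Day-of-year of November 9, 1990: 313.
Day-of-year of November 27, 1999: 331.
1990 has 365 days, so 365 − 313 = 52 days remain in 1990.
Full years 1991–1998: 6 common + 2 leap = 6×365 + 2×366 = 2922 days.
Total: 52 + 2922 + 331 = 3305 days.

3305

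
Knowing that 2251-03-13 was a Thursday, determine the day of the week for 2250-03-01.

Count forward from the earlier date (March 1, 2250) to the later (March 13, 2251):
Day-of-year of March 1, 2250: 60.
Day-of-year of March 13, 2251: 72.
2250 has 365 days, so 365 − 60 = 305 days remain in 2250.
Total: 305 + 72 = 377 days.
377 mod 7 = 6, so 6 days before Thursday is Friday.

Friday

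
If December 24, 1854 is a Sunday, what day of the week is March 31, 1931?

From December 24, 1854 to December 24, 1930: 76 years, of which 18 contain a Feb 29 — 58×365 + 18×366 = 27758 days.
(1900 is not a leap year (divisible by 100 but not 400).)
December 1930: 31 − 24 = 7 days remain.
Then January (31), February 1931 (28): 31 + 28 = 59 days.
March 1–31, 1931: 31 days.
Residual: 97 days.
Total: 27855 days.
27855 mod 7 = 2, so 2 days after Sunday is Tuesday.

Tuesday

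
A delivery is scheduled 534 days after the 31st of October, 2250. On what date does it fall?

the 17th of April, 2252

Count 534 days after October 31, 2250:
October 31, 2250 → October 31, 2251: 365 days.
October 2251: 31 − 31 = 0 days remain.
Then November (30), December (31), January (31), February 2252 (29), March (31): 30 + 31 + 31 + 29 + 31 = 152 days.
April 1–17, 2252: 17 days.
Residual: 169 days.
Total: 534 days.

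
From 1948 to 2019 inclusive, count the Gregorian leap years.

Years divisible by 4: 1948, 1952, …, 2016 — 18 in all.
2000 is divisible by 400, so still leap.
No century exceptions apply. Count: 18.

18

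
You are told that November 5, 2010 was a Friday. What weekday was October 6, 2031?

Day-of-year of November 5, 2010: 309.
Day-of-year of October 6, 2031: 279.
2010 has 365 days, so 365 − 309 = 56 days remain in 2010.
Full years 2011–2030: 15 common + 5 leap = 15×365 + 5×366 = 7305 days.
Total: 56 + 7305 + 279 = 7640 days.
7640 mod 7 = 3, so 3 days after Friday is Monday.

Monday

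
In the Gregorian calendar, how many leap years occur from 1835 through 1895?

15

Years divisible by 4: 1836, 1840, …, 1892 — 15 in all.
No century exceptions apply. Count: 15.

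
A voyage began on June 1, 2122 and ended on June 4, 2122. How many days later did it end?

3

Within June 2122: 4 − 1 = 3 days.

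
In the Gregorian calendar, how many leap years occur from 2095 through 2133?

Years divisible by 4 in [2095, 2133]: 2096, 2100, 2104, 2108, 2112, 2116, 2120, 2124, 2128, 2132.
Of these, 2100 is divisible by 100 but not 400, so not leap.
Leap years: 10 − 1 = 9.

9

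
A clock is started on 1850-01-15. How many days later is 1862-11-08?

4680

From January 15, 1850 to January 15, 1862: 12 years, of which 3 contain a Feb 29 — 9×365 + 3×366 = 4383 days.
January 1862: 31 − 15 = 16 days remain.
Then 9 full months totalling 273 days.
November 1–8, 1862: 8 days.
Residual: 297 days.
Total: 4680 days.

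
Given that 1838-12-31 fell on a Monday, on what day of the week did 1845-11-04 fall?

Day-of-year of December 31, 1838: 365.
Day-of-year of November 4, 1845: 308.
1838 has 365 days, so 365 − 365 = 0 days remain in 1838.
Full years: 1839: 365; 1840: 366; 1841: 365; 1842: 365; 1843: 365; 1844: 366. Sum = 2192.
Total: 0 + 2192 + 308 = 2500 days.
2500 mod 7 = 1, so 1 day after Monday is Tuesday.

Tuesday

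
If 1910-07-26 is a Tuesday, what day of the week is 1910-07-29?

Friday

Within July 1910: 29 − 26 = 3 days.
3 mod 7 = 3, so 3 days after Tuesday is Friday.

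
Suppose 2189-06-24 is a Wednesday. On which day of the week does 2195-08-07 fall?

Friday

June 24, 2189 → June 24, 2190: 365 days.
June 24, 2190 → June 24, 2191: 365 days.
June 24, 2191 → June 24, 2192: 366 days (2192 is a leap year).
June 24, 2192 → June 24, 2193: 365 days.
June 24, 2193 → June 24, 2194: 365 days.
June 24, 2194 → June 24, 2195: 365 days.
June 2195: 30 − 24 = 6 days remain.
Then July (31): 31 days.
August 1–7, 2195: 7 days.
Residual: 44 days.
Total: 2235 days.
2235 mod 7 = 2, so 2 days after Wednesday is Friday.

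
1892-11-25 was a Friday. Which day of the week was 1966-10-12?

Day-of-year of November 25, 1892: 330.
Day-of-year of October 12, 1966: 285.
1892 has 366 days, so 366 − 330 = 36 days remain in 1892.
Full years 1893–1965: 56 common + 17 leap = 56×365 + 17×366 = 26662 days.
Total: 36 + 26662 + 285 = 26983 days.
26983 mod 7 = 5, so 5 days after Friday is Wednesday.

Wednesday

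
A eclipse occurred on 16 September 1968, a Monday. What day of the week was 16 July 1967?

Sunday

Count forward from the earlier date (July 16, 1967) to the later (September 16, 1968):
July 16, 1967 → July 16, 1968: 366 days (1968 is a leap year).
July 1968: 31 − 16 = 15 days remain.
Then August (31): 31 days.
September 1–16, 1968: 16 days.
Residual: 62 days.
Total: 428 days.
428 mod 7 = 1, so 1 day before Monday is Sunday.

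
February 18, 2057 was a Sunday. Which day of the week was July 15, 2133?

From February 18, 2057 to February 18, 2133: 76 years, of which 18 contain a Feb 29 — 58×365 + 18×366 = 27758 days.
(2100 is not a leap year (divisible by 100 but not 400).)
February 2133: 28 − 18 = 10 days remain (2133 is not a leap year, so February has 28 days).
Then March (31), April (30), May (31), June (30): 31 + 30 + 31 + 30 = 122 days.
July 1–15, 2133: 15 days.
Residual: 147 days.
Total: 27905 days.
27905 mod 7 = 3, so 3 days after Sunday is Wednesday.

Wednesday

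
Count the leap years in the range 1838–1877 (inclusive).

10

Years divisible by 4 in [1838, 1877]: 1840, 1844, 1848, 1852, 1856, 1860, 1864, 1868, 1872, 1876.
No century exceptions apply. Count: 10.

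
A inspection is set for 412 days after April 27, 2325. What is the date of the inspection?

June 13, 2326

Count 412 days after April 27, 2325:
April 27, 2325 → April 27, 2326: 365 days.
April 2326: 30 − 27 = 3 days remain.
Then May (31): 31 days.
June 1–13, 2326: 13 days.
Residual: 47 days.
Total: 412 days.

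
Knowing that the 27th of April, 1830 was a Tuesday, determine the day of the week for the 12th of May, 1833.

Day-of-year of April 27, 1830: 117.
Day-of-year of May 12, 1833: 132.
1830 has 365 days, so 365 − 117 = 248 days remain in 1830.
Full years: 1831: 365; 1832: 366. Sum = 731.
Total: 248 + 731 + 132 = 1111 days.
1111 mod 7 = 5, so 5 days after Tuesday is Sunday.

Sunday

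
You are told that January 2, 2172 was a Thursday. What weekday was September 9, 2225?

Friday

Day-of-year of January 2, 2172: 2.
Day-of-year of September 9, 2225: 252.
2172 has 366 days, so 366 − 2 = 364 days remain in 2172.
Full years 2173–2224: 40 common + 12 leap = 40×365 + 12×366 = 18992 days.
Total: 364 + 18992 + 252 = 19608 days.
19608 mod 7 = 1, so 1 day after Thursday is Friday.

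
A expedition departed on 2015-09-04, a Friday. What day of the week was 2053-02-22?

From September 4, 2015 to September 4, 2052: 37 years, of which 10 contain a Feb 29 — 27×365 + 10×366 = 13515 days.
September 2052: 30 − 4 = 26 days remain.
Then October (31), November (30), December (31), January (31): 31 + 30 + 31 + 31 = 123 days.
February 1–22, 2053: 22 days (2053 is not a leap year).
Residual: 171 days.
Total: 13686 days.
13686 mod 7 = 1, so 1 day after Friday is Saturday.

Saturday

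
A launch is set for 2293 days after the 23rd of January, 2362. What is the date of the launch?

the 4th of May, 2368

Count 2293 days after January 23, 2362:
Day-of-year of January 23, 2362: 23.
Day-of-year of May 4, 2368: 125.
2362 has 365 days, so 365 − 23 = 342 days remain in 2362.
Full years: 2363: 365; 2364: 366; 2365: 365; 2366: 365; 2367: 365. Sum = 1826.
Total: 342 + 1826 + 125 = 2293 days.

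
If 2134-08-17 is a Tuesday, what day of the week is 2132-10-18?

Count forward from the earlier date (October 18, 2132) to the later (August 17, 2134):
October 18, 2132 → October 18, 2133: 365 days.
October 2133: 31 − 18 = 13 days remain.
Then 9 full months totalling 273 days.
August 1–17, 2134: 17 days.
Residual: 303 days.
Total: 668 days.
668 mod 7 = 3, so 3 days before Tuesday is Saturday.

Saturday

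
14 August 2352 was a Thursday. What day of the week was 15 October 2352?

August 2352: 31 − 14 = 17 days remain.
Then September (30): 30 days.
October 1–15, 2352: 15 days.
Total: 17 + 30 + 15 = 62 days.
62 mod 7 = 6, so 6 days after Thursday is Wednesday.

Wednesday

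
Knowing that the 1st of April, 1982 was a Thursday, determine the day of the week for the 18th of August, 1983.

Thursday

April 1982: 30 − 1 = 29 days remain.
Then 15 full months totalling 457 days.
August 1–18, 1983: 18 days.
Total: 29 + 457 + 18 = 504 days.
504 is a multiple of 7, so the 18th of August, 1983 falls on the same weekday: Thursday.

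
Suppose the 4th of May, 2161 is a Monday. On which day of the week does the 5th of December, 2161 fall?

Saturday

May 2161: 31 − 4 = 27 days remain.
Then June (30), July (31), August (31), September (30), October (31), November (30): 30 + 31 + 31 + 30 + 31 + 30 = 183 days.
December 1–5, 2161: 5 days.
Total: 27 + 183 + 5 = 215 days.
215 mod 7 = 5, so 5 days after Monday is Saturday.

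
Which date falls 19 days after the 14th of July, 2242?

the 2nd of August, 2242

Count 19 days after July 14, 2242:
July 2242: 31 − 14 = 17 days remain.
August 1–2, 2242: 2 days.
Total: 17 + 2 = 19 days.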